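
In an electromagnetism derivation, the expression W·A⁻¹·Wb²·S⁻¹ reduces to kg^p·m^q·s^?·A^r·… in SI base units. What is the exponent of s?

W = J/s (power = energy per time),
    = kg·m²·s⁻³.
Wb = V·s (flux: a volt is a weber per second),
    = kg·m²·s⁻²·A⁻¹.
So Wb² = kg²·m⁴·s⁻⁴·A⁻².
S = 1/Ω (conductance is reciprocal resistance),
    = kg⁻¹·m⁻²·s³·A².
So S⁻¹ = kg·m²·s⁻³·A⁻².
Combining: W·A⁻¹·Wb²·S⁻¹ = (kg·m²·s⁻³) · A⁻¹ · (kg²·m⁴·s⁻⁴·A⁻²) · (kg·m²·s⁻³·A⁻²) = kg⁴·m⁸·s⁻¹⁰·A⁻⁵.
The exponent of s is -10.

-10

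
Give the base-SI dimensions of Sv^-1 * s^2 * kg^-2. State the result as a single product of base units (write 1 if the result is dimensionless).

kg⁻²·m⁻²·s⁴

Sv = m²·s⁻².
So Sv⁻¹ = m⁻²·s².
Combining: Sv⁻¹·s²·kg⁻² = (m⁻²·s²) · s² · kg⁻² = kg⁻²·m⁻²·s⁴.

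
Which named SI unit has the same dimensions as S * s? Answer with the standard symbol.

F

S = kg⁻¹·m⁻²·s³·A².
Combining: S·s = (kg⁻¹·m⁻²·s³·A²) · s = kg⁻¹·m⁻²·s⁴·A².
kg⁻¹·m⁻²·s⁴·A² is the base-SI form of the farad.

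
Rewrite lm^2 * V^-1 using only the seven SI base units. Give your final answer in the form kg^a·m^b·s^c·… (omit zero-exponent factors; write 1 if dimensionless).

kg⁻¹·m⁻²·s³·A·cd²

lm = cd·sr = cd (luminous flux; sr is dimensionless).
So lm² = cd².
V = W/A (potential = power per current),
    = kg·m²·s⁻³·A⁻¹.
So V⁻¹ = kg⁻¹·m⁻²·s³·A.
Combining: lm²·V⁻¹ = cd² · (kg⁻¹·m⁻²·s³·A) = kg⁻¹·m⁻²·s³·A·cd².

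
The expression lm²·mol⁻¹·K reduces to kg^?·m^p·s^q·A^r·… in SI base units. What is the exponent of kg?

lm = cd·sr = cd (luminous flux; sr is dimensionless).
So lm² = cd².
Combining: lm²·mol⁻¹·K = cd² · mol⁻¹ · K = K·mol⁻¹·cd².
The exponent of kg is 0.

0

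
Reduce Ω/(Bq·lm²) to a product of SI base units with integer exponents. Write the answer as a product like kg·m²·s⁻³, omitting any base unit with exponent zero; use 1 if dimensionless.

kg·m²·s⁻²·A⁻²·cd⁻²

Ω = V/A (resistance = voltage per current),
    = kg·m²·s⁻³·A⁻².
Bq = 1/s = s⁻¹ (activity is decays per second).
So Bq⁻¹ = s.
lm = cd·sr = cd (luminous flux; sr is dimensionless).
So lm⁻² = cd⁻².
Combining: Ω·Bq⁻¹·lm⁻² = (kg·m²·s⁻³·A⁻²) · s · cd⁻² = kg·m²·s⁻²·A⁻²·cd⁻².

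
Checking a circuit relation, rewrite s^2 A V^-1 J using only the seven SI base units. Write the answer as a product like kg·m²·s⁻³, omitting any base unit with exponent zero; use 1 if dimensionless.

s³·A²

V = kg·m²·s⁻³·A⁻¹.
So V⁻¹ = kg⁻¹·m⁻²·s³·A.
J = kg·m²·s⁻².
Combining: s²·A·V⁻¹·J = s² · A · (kg⁻¹·m⁻²·s³·A) · (kg·m²·s⁻²) = s³·A².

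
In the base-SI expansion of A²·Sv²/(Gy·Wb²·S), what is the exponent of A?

Gy = m²·s⁻².
So Gy⁻¹ = m⁻²·s².
Wb = kg·m²·s⁻²·A⁻¹.
So Wb⁻² = kg⁻²·m⁻⁴·s⁴·A².
Sv = m²·s⁻².
So Sv² = m⁴·s⁻⁴.
S = kg⁻¹·m⁻²·s³·A².
So S⁻¹ = kg·m²·s⁻³·A⁻².
Combining: Gy⁻¹·A²·Wb⁻²·Sv²·S⁻¹ = (m⁻²·s²) · A² · (kg⁻²·m⁻⁴·s⁴·A²) · (m⁴·s⁻⁴) · (kg·m²·s⁻³·A⁻²) = kg⁻¹·s⁻¹·A².
The exponent of A is 2.

2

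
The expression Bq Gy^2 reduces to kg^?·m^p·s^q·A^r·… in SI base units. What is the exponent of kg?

0

Bq = s⁻¹.
Gy = m²·s⁻².
So Gy² = m⁴·s⁻⁴.
Combining: Bq·Gy² = s⁻¹ · (m⁴·s⁻⁴) = m⁴·s⁻⁵.
The exponent of kg is 0.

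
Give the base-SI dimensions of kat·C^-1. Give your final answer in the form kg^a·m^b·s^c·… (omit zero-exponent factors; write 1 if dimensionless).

kat = s⁻¹·mol.
C = s·A.
So C⁻¹ = s⁻¹·A⁻¹.
Combining: kat·C⁻¹ = (s⁻¹·mol) · (s⁻¹·A⁻¹) = s⁻²·A⁻¹·mol.

s⁻²·A⁻¹·mol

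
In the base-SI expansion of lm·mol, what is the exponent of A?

lm = cd.
Combining: lm·mol = cd · mol = mol·cd.
The exponent of A is 0.

0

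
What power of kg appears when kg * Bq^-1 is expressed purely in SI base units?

1

Bq = s⁻¹.
So Bq⁻¹ = s.
Combining: kg·Bq⁻¹ = kg · s = kg·s.
The exponent of kg is 1.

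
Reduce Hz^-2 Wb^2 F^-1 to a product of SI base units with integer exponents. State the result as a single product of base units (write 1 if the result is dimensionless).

Hz = 1/s = s⁻¹ (frequency is cycles per second).
So Hz⁻² = s².
Wb = V·s (flux: a volt is a weber per second),
    = kg·m²·s⁻²·A⁻¹.
So Wb² = kg²·m⁴·s⁻⁴·A⁻².
F = C/V (capacitance = charge per voltage),
    = A·s/(kg·m²·s⁻³·A⁻¹) (substituting C and V),
    = kg⁻¹·m⁻²·s⁴·A².
So F⁻¹ = kg·m²·s⁻⁴·A⁻².
Combining: Hz⁻²·Wb²·F⁻¹ = s² · (kg²·m⁴·s⁻⁴·A⁻²) · (kg·m²·s⁻⁴·A⁻²) = kg³·m⁶·s⁻⁶·A⁻⁴.

kg³·m⁶·s⁻⁶·A⁻⁴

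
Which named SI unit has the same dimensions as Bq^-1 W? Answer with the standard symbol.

J

Bq = 1/s = s⁻¹ (activity is decays per second).
So Bq⁻¹ = s.
W = J/s (power = energy per time),
    = kg·m²·s⁻³.
Combining: Bq⁻¹·W = s · (kg·m²·s⁻³) = kg·m²·s⁻².
kg·m²·s⁻² is the base-SI form of the joule.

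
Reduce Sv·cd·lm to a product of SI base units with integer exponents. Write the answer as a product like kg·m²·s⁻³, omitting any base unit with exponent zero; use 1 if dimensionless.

Sv = m²·s⁻².
lm = cd.
Combining: Sv·cd·lm = (m²·s⁻²) · cd · cd = m²·s⁻²·cd².

m²·s⁻²·cd²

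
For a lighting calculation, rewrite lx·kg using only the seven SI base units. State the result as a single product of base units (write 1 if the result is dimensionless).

kg·m⁻²·cd

lx = m⁻²·cd.
Combining: lx·kg = (m⁻²·cd) · kg = kg·m⁻²·cd.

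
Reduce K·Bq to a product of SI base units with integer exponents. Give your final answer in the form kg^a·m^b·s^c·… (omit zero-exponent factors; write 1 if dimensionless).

Bq = 1/s = s⁻¹ (activity is decays per second).
Combining: K·Bq = K · s⁻¹ = s⁻¹·K.

s⁻¹·K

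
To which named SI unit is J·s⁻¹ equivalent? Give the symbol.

J = N·m (work = force × distance),
    = kg·m²·s⁻².
Combining: J·s⁻¹ = (kg·m²·s⁻²) · s⁻¹ = kg·m²·s⁻³.
kg·m²·s⁻³ is the base-SI form of the watt.

W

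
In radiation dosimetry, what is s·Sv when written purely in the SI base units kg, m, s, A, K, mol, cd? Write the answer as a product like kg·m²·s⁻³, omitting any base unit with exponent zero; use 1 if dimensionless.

m²·s⁻¹

Sv = J/kg (equivalent dose = energy per mass),
    = m²·s⁻².
Combining: s·Sv = s · (m²·s⁻²) = m²·s⁻¹.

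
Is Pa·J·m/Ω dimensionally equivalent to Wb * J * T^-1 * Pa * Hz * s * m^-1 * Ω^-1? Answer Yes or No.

Yes

Left side:
  Pa = N/m² (pressure = force per area),
      = kg·m⁻¹·s⁻².
  J = N·m (work = force × distance),
      = kg·m²·s⁻².
  Ω = V/A (resistance = voltage per current),
      = kg·m²·s⁻³·A⁻².
  So Ω⁻¹ = kg⁻¹·m⁻²·s³·A².
  Combining: Pa·J·Ω⁻¹·m = (kg·m⁻¹·s⁻²) · (kg·m²·s⁻²) · (kg⁻¹·m⁻²·s³·A²) · m = kg·s⁻¹·A².
Right side:
  Wb = kg·m²·s⁻²·A⁻¹.
  J = kg·m²·s⁻².
  T = kg·s⁻²·A⁻¹.
  So T⁻¹ = kg⁻¹·s²·A.
  Pa = kg·m⁻¹·s⁻².
  Hz = s⁻¹.
  Ω = kg·m²·s⁻³·A⁻².
  So Ω⁻¹ = kg⁻¹·m⁻²·s³·A².
  Combining: Wb·J·T⁻¹·Pa·Hz·s·m⁻¹·Ω⁻¹ = (kg·m²·s⁻²·A⁻¹) · (kg·m²·s⁻²) · (kg⁻¹·s²·A) · (kg·m⁻¹·s⁻²) · s⁻¹ · s · m⁻¹ · (kg⁻¹·m⁻²·s³·A²) = kg·s⁻¹·A².
Both reduce to kg·s⁻¹·A².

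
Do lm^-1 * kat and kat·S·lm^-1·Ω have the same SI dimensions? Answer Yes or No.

Yes

Left side:
  lm = cd.
  So lm⁻¹ = cd⁻¹.
  kat = s⁻¹·mol.
  Combining: lm⁻¹·kat = cd⁻¹ · (s⁻¹·mol) = s⁻¹·mol·cd⁻¹.
Right side:
  kat = mol/s = s⁻¹·mol (catalytic activity).
  S = 1/Ω (conductance is reciprocal resistance),
      = kg⁻¹·m⁻²·s³·A².
  lm = cd·sr = cd (luminous flux; sr is dimensionless).
  So lm⁻¹ = cd⁻¹.
  Ω = V/A (resistance = voltage per current),
      = kg·m²·s⁻³·A⁻².
  Combining: kat·S·lm⁻¹·Ω = (s⁻¹·mol) · (kg⁻¹·m⁻²·s³·A²) · cd⁻¹ · (kg·m²·s⁻³·A⁻²) = s⁻¹·mol·cd⁻¹.
Both reduce to s⁻¹·mol·cd⁻¹.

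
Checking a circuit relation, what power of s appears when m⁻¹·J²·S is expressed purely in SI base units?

J = N·m (work = force × distance),
    = kg·m²·s⁻².
So J² = kg²·m⁴·s⁻⁴.
S = 1/Ω (conductance is reciprocal resistance),
    = kg⁻¹·m⁻²·s³·A².
Combining: m⁻¹·J²·S = m⁻¹ · (kg²·m⁴·s⁻⁴) · (kg⁻¹·m⁻²·s³·A²) = kg·m·s⁻¹·A².
The exponent of s is -1.

-1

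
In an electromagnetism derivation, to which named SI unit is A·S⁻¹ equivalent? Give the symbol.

S = kg⁻¹·m⁻²·s³·A².
So S⁻¹ = kg·m²·s⁻³·A⁻².
Combining: A·S⁻¹ = A · (kg·m²·s⁻³·A⁻²) = kg·m²·s⁻³·A⁻¹.
kg·m²·s⁻³·A⁻¹ is the base-SI form of the volt.

V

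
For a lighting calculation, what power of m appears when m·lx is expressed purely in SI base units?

-1

lx = m⁻²·cd.
Combining: m·lx = m · (m⁻²·cd) = m⁻¹·cd.
The exponent of m is -1.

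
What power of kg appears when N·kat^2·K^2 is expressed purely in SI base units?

1

N = kg·m/s² = kg·m·s⁻² (force = mass × acceleration).
kat = mol/s = s⁻¹·mol (catalytic activity).
So kat² = s⁻²·mol².
Combining: N·kat²·K² = (kg·m·s⁻²) · (s⁻²·mol²) · K² = kg·m·s⁻⁴·K²·mol².
The exponent of kg is 1.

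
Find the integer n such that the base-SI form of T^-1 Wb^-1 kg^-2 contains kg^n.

T = kg·s⁻²·A⁻¹.
So T⁻¹ = kg⁻¹·s²·A.
Wb = kg·m²·s⁻²·A⁻¹.
So Wb⁻¹ = kg⁻¹·m⁻²·s²·A.
Combining: T⁻¹·Wb⁻¹·kg⁻² = (kg⁻¹·s²·A) · (kg⁻¹·m⁻²·s²·A) · kg⁻² = kg⁻⁴·m⁻²·s⁴·A².
The exponent of kg is -4.

-4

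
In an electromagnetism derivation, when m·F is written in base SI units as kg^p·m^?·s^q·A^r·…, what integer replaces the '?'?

F = C/V (capacitance = charge per voltage),
    = A·s/(kg·m²·s⁻³·A⁻¹) (substituting C and V),
    = kg⁻¹·m⁻²·s⁴·A².
Combining: m·F = m · (kg⁻¹·m⁻²·s⁴·A²) = kg⁻¹·m⁻¹·s⁴·A².
The exponent of m is -1.

-1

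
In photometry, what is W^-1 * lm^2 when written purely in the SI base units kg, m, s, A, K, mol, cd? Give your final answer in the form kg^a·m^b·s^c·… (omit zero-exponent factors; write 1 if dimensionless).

kg⁻¹·m⁻²·s³·cd²

W = J/s (power = energy per time),
    = kg·m²·s⁻³.
So W⁻¹ = kg⁻¹·m⁻²·s³.
lm = cd·sr = cd (luminous flux; sr is dimensionless).
So lm² = cd².
Combining: W⁻¹·lm² = (kg⁻¹·m⁻²·s³) · cd² = kg⁻¹·m⁻²·s³·cd².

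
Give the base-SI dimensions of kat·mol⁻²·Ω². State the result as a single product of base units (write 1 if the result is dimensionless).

kat = s⁻¹·mol.
Ω = kg·m²·s⁻³·A⁻².
So Ω² = kg²·m⁴·s⁻⁶·A⁻⁴.
Combining: kat·mol⁻²·Ω² = (s⁻¹·mol) · mol⁻² · (kg²·m⁴·s⁻⁶·A⁻⁴) = kg²·m⁴·s⁻⁷·A⁻⁴·mol⁻¹.

kg²·m⁴·s⁻⁷·A⁻⁴·mol⁻¹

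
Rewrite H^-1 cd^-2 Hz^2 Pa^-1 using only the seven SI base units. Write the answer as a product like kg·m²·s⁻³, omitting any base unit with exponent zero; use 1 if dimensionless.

kg⁻²·m⁻¹·s²·A²·cd⁻²

H = kg·m²·s⁻²·A⁻².
So H⁻¹ = kg⁻¹·m⁻²·s²·A².
Hz = s⁻¹.
So Hz² = s⁻².
Pa = kg·m⁻¹·s⁻².
So Pa⁻¹ = kg⁻¹·m·s².
Combining: H⁻¹·cd⁻²·Hz²·Pa⁻¹ = (kg⁻¹·m⁻²·s²·A²) · cd⁻² · s⁻² · (kg⁻¹·m·s²) = kg⁻²·m⁻¹·s²·A²·cd⁻².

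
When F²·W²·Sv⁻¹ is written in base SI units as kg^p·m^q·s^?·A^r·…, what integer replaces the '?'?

4

F = C/V (capacitance = charge per voltage),
    = A·s/(kg·m²·s⁻³·A⁻¹) (substituting C and V),
    = kg⁻¹·m⁻²·s⁴·A².
So F² = kg⁻²·m⁻⁴·s⁸·A⁴.
W = J/s (power = energy per time),
    = kg·m²·s⁻³.
So W² = kg²·m⁴·s⁻⁶.
Sv = J/kg (equivalent dose = energy per mass),
    = m²·s⁻².
So Sv⁻¹ = m⁻²·s².
Combining: F²·W²·Sv⁻¹ = (kg⁻²·m⁻⁴·s⁸·A⁴) · (kg²·m⁴·s⁻⁶) · (m⁻²·s²) = m⁻²·s⁴·A⁴.
The exponent of s is 4.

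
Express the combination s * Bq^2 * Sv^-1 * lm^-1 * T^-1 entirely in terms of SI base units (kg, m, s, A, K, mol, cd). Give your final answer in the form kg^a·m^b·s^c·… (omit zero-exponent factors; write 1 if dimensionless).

Bq = 1/s = s⁻¹ (activity is decays per second).
So Bq² = s⁻².
Sv = J/kg (equivalent dose = energy per mass),
    = m²·s⁻².
So Sv⁻¹ = m⁻²·s².
lm = cd·sr = cd (luminous flux; sr is dimensionless).
So lm⁻¹ = cd⁻¹.
T = Wb/m² (flux density = flux per area),
    = kg·s⁻²·A⁻¹.
So T⁻¹ = kg⁻¹·s²·A.
Combining: s·Bq²·Sv⁻¹·lm⁻¹·T⁻¹ = s · s⁻² · (m⁻²·s²) · cd⁻¹ · (kg⁻¹·s²·A) = kg⁻¹·m⁻²·s³·A·cd⁻¹.

kg⁻¹·m⁻²·s³·A·cd⁻¹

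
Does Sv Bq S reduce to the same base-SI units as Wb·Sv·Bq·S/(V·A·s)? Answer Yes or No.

No

Left side:
  Sv = J/kg (equivalent dose = energy per mass),
      = m²·s⁻².
  Bq = 1/s = s⁻¹ (activity is decays per second).
  S = 1/Ω (conductance is reciprocal resistance),
      = kg⁻¹·m⁻²·s³·A².
  Combining: Sv·Bq·S = (m²·s⁻²) · s⁻¹ · (kg⁻¹·m⁻²·s³·A²) = kg⁻¹·A².
Right side:
  Wb = V·s (flux: a volt is a weber per second),
      = kg·m²·s⁻²·A⁻¹.
  V = W/A (potential = power per current),
      = kg·m²·s⁻³·A⁻¹.
  So V⁻¹ = kg⁻¹·m⁻²·s³·A.
  Sv = J/kg (equivalent dose = energy per mass),
      = m²·s⁻².
  Bq = 1/s = s⁻¹ (activity is decays per second).
  S = 1/Ω (conductance is reciprocal resistance),
      = kg⁻¹·m⁻²·s³·A².
  Combining: Wb·V⁻¹·Sv·Bq·S·A⁻¹·s⁻¹ = (kg·m²·s⁻²·A⁻¹) · (kg⁻¹·m⁻²·s³·A) · (m²·s⁻²) · s⁻¹ · (kg⁻¹·m⁻²·s³·A²) · A⁻¹ · s⁻¹ = kg⁻¹·A.
Left is kg⁻¹·A²; right is kg⁻¹·A — different.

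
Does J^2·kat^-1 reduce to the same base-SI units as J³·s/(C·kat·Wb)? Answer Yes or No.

Left side:
  J = N·m (work = force × distance),
      = kg·m²·s⁻².
  So J² = kg²·m⁴·s⁻⁴.
  kat = mol/s = s⁻¹·mol (catalytic activity).
  So kat⁻¹ = s·mol⁻¹.
  Combining: J²·kat⁻¹ = (kg²·m⁴·s⁻⁴) · (s·mol⁻¹) = kg²·m⁴·s⁻³·mol⁻¹.
Right side:
  C = s·A.
  So C⁻¹ = s⁻¹·A⁻¹.
  kat = s⁻¹·mol.
  So kat⁻¹ = s·mol⁻¹.
  J = kg·m²·s⁻².
  So J³ = kg³·m⁶·s⁻⁶.
  Wb = kg·m²·s⁻²·A⁻¹.
  So Wb⁻¹ = kg⁻¹·m⁻²·s²·A.
  Combining: C⁻¹·kat⁻¹·J³·s·Wb⁻¹ = (s⁻¹·A⁻¹) · (s·mol⁻¹) · (kg³·m⁶·s⁻⁶) · s · (kg⁻¹·m⁻²·s²·A) = kg²·m⁴·s⁻³·mol⁻¹.
Both reduce to kg²·m⁴·s⁻³·mol⁻¹.

Yes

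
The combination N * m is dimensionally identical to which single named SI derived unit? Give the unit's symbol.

N = kg·m/s² = kg·m·s⁻² (force = mass × acceleration).
Combining: N·m = (kg·m·s⁻²) · m = kg·m²·s⁻².
kg·m²·s⁻² is the base-SI form of the joule.

J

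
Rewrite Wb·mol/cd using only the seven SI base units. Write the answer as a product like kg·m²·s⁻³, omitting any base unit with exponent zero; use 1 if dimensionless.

Wb = kg·m²·s⁻²·A⁻¹.
Combining: Wb·cd⁻¹·mol = (kg·m²·s⁻²·A⁻¹) · cd⁻¹ · mol = kg·m²·s⁻²·A⁻¹·mol·cd⁻¹.

kg·m²·s⁻²·A⁻¹·mol·cd⁻¹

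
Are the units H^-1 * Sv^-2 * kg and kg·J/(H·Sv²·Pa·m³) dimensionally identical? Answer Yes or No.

Yes

Left side:
  H = kg·m²·s⁻²·A⁻².
  So H⁻¹ = kg⁻¹·m⁻²·s²·A².
  Sv = m²·s⁻².
  So Sv⁻² = m⁻⁴·s⁴.
  Combining: H⁻¹·Sv⁻²·kg = (kg⁻¹·m⁻²·s²·A²) · (m⁻⁴·s⁴) · kg = m⁻⁶·s⁶·A².
Right side:
  H = kg·m²·s⁻²·A⁻².
  So H⁻¹ = kg⁻¹·m⁻²·s²·A².
  Sv = m²·s⁻².
  So Sv⁻² = m⁻⁴·s⁴.
  Pa = kg·m⁻¹·s⁻².
  So Pa⁻¹ = kg⁻¹·m·s².
  J = kg·m²·s⁻².
  Combining: H⁻¹·Sv⁻²·Pa⁻¹·kg·J·m⁻³ = (kg⁻¹·m⁻²·s²·A²) · (m⁻⁴·s⁴) · (kg⁻¹·m·s²) · kg · (kg·m²·s⁻²) · m⁻³ = m⁻⁶·s⁶·A².
Both reduce to m⁻⁶·s⁶·A².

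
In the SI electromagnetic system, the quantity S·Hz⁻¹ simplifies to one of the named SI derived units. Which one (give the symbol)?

F

S = 1/Ω (conductance is reciprocal resistance),
    = kg⁻¹·m⁻²·s³·A².
Hz = 1/s = s⁻¹ (frequency is cycles per second).
So Hz⁻¹ = s.
Combining: S·Hz⁻¹ = (kg⁻¹·m⁻²·s³·A²) · s = kg⁻¹·m⁻²·s⁴·A².
kg⁻¹·m⁻²·s⁴·A² is the base-SI form of the farad.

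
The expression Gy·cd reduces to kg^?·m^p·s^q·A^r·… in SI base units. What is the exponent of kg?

Gy = m²·s⁻².
Combining: Gy·cd = (m²·s⁻²) · cd = m²·s⁻²·cd.
The exponent of kg is 0.

0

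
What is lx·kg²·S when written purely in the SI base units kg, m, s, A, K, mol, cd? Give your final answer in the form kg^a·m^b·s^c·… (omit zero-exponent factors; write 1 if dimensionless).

kg·m⁻⁴·s³·A²·cd

lx = m⁻²·cd.
S = kg⁻¹·m⁻²·s³·A².
Combining: lx·kg²·S = (m⁻²·cd) · kg² · (kg⁻¹·m⁻²·s³·A²) = kg·m⁻⁴·s³·A²·cd.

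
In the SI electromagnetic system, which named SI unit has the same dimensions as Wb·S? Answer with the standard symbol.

C

Wb = kg·m²·s⁻²·A⁻¹.
S = kg⁻¹·m⁻²·s³·A².
Combining: Wb·S = (kg·m²·s⁻²·A⁻¹) · (kg⁻¹·m⁻²·s³·A²) = s·A.
s·A is the base-SI form of the coulomb.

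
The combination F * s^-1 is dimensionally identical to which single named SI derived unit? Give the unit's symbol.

F = kg⁻¹·m⁻²·s⁴·A².
Combining: F·s⁻¹ = (kg⁻¹·m⁻²·s⁴·A²) · s⁻¹ = kg⁻¹·m⁻²·s³·A².
kg⁻¹·m⁻²·s³·A² is the base-SI form of the siemens.

S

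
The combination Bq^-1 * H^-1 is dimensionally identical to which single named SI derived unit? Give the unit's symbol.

S

Bq = 1/s = s⁻¹ (activity is decays per second).
So Bq⁻¹ = s.
H = Wb/A (inductance = flux per current),
    = kg·m²·s⁻²·A⁻².
So H⁻¹ = kg⁻¹·m⁻²·s²·A².
Combining: Bq⁻¹·H⁻¹ = s · (kg⁻¹·m⁻²·s²·A²) = kg⁻¹·m⁻²·s³·A².
kg⁻¹·m⁻²·s³·A² is the base-SI form of the siemens.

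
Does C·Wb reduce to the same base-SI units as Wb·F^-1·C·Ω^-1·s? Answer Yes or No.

Left side:
  C = s·A.
  Wb = kg·m²·s⁻²·A⁻¹.
  Combining: C·Wb = (s·A) · (kg·m²·s⁻²·A⁻¹) = kg·m²·s⁻¹.
Right side:
  Wb = kg·m²·s⁻²·A⁻¹.
  F = kg⁻¹·m⁻²·s⁴·A².
  So F⁻¹ = kg·m²·s⁻⁴·A⁻².
  C = s·A.
  Ω = kg·m²·s⁻³·A⁻².
  So Ω⁻¹ = kg⁻¹·m⁻²·s³·A².
  Combining: Wb·F⁻¹·C·Ω⁻¹·s = (kg·m²·s⁻²·A⁻¹) · (kg·m²·s⁻⁴·A⁻²) · (s·A) · (kg⁻¹·m⁻²·s³·A²) · s = kg·m²·s⁻¹.
Both reduce to kg·m²·s⁻¹.

Yes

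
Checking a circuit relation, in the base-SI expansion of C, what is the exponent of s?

C = s·A.
The exponent of s is 1.

1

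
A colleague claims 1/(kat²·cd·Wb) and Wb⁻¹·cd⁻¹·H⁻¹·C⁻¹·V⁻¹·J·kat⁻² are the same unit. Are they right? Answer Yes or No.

Left side:
  kat = mol/s = s⁻¹·mol (catalytic activity).
  So kat⁻² = s²·mol⁻².
  Wb = V·s (flux: a volt is a weber per second),
      = kg·m²·s⁻²·A⁻¹.
  So Wb⁻¹ = kg⁻¹·m⁻²·s²·A.
  Combining: kat⁻²·cd⁻¹·Wb⁻¹ = (s²·mol⁻²) · cd⁻¹ · (kg⁻¹·m⁻²·s²·A) = kg⁻¹·m⁻²·s⁴·A·mol⁻²·cd⁻¹.
Right side:
  Wb = V·s (flux: a volt is a weber per second),
      = kg·m²·s⁻²·A⁻¹.
  So Wb⁻¹ = kg⁻¹·m⁻²·s²·A.
  H = Wb/A (inductance = flux per current),
      = kg·m²·s⁻²·A⁻².
  So H⁻¹ = kg⁻¹·m⁻²·s²·A².
  C = A·s = s·A (charge = current × time).
  So C⁻¹ = s⁻¹·A⁻¹.
  V = W/A (potential = power per current),
      = kg·m²·s⁻³·A⁻¹.
  So V⁻¹ = kg⁻¹·m⁻²·s³·A.
  J = N·m (work = force × distance),
      = kg·m²·s⁻².
  kat = mol/s = s⁻¹·mol (catalytic activity).
  So kat⁻² = s²·mol⁻².
  Combining: Wb⁻¹·cd⁻¹·H⁻¹·C⁻¹·V⁻¹·J·kat⁻² = (kg⁻¹·m⁻²·s²·A) · cd⁻¹ · (kg⁻¹·m⁻²·s²·A²) · (s⁻¹·A⁻¹) · (kg⁻¹·m⁻²·s³·A) · (kg·m²·s⁻²) · (s²·mol⁻²) = kg⁻²·m⁻⁴·s⁶·A³·mol⁻²·cd⁻¹.
Left is kg⁻¹·m⁻²·s⁴·A·mol⁻²·cd⁻¹; right is kg⁻²·m⁻⁴·s⁶·A³·mol⁻²·cd⁻¹ — different.

No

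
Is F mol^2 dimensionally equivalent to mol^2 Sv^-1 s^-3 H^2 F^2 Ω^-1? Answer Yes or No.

Left side:
  F = C/V (capacitance = charge per voltage),
      = A·s/(kg·m²·s⁻³·A⁻¹) (substituting C and V),
      = kg⁻¹·m⁻²·s⁴·A².
  Combining: F·mol² = (kg⁻¹·m⁻²·s⁴·A²) · mol² = kg⁻¹·m⁻²·s⁴·A²·mol².
Right side:
  Sv = m²·s⁻².
  So Sv⁻¹ = m⁻²·s².
  H = kg·m²·s⁻²·A⁻².
  So H² = kg²·m⁴·s⁻⁴·A⁻⁴.
  F = kg⁻¹·m⁻²·s⁴·A².
  So F² = kg⁻²·m⁻⁴·s⁸·A⁴.
  Ω = kg·m²·s⁻³·A⁻².
  So Ω⁻¹ = kg⁻¹·m⁻²·s³·A².
  Combining: mol²·Sv⁻¹·s⁻³·H²·F²·Ω⁻¹ = mol² · (m⁻²·s²) · s⁻³ · (kg²·m⁴·s⁻⁴·A⁻⁴) · (kg⁻²·m⁻⁴·s⁸·A⁴) · (kg⁻¹·m⁻²·s³·A²) = kg⁻¹·m⁻⁴·s⁶·A²·mol².
Left is kg⁻¹·m⁻²·s⁴·A²·mol²; right is kg⁻¹·m⁻⁴·s⁶·A²·mol² — different.

No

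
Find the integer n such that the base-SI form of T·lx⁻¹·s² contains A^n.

T = Wb/m² (flux density = flux per area),
    = kg·s⁻²·A⁻¹.
lx = lm/m² (illuminance = luminous flux per area),
    = m⁻²·cd.
So lx⁻¹ = m²·cd⁻¹.
Combining: T·lx⁻¹·s² = (kg·s⁻²·A⁻¹) · (m²·cd⁻¹) · s² = kg·m²·A⁻¹·cd⁻¹.
The exponent of A is -1.

-1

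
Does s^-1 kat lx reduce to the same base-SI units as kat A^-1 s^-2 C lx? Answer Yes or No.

Yes

Left side:
  kat = mol/s = s⁻¹·mol (catalytic activity).
  lx = lm/m² (illuminance = luminous flux per area),
      = m⁻²·cd.
  Combining: s⁻¹·kat·lx = s⁻¹ · (s⁻¹·mol) · (m⁻²·cd) = m⁻²·s⁻²·mol·cd.
Right side:
  kat = s⁻¹·mol.
  C = s·A.
  lx = m⁻²·cd.
  Combining: kat·A⁻¹·s⁻²·C·lx = (s⁻¹·mol) · A⁻¹ · s⁻² · (s·A) · (m⁻²·cd) = m⁻²·s⁻²·mol·cd.
Both reduce to m⁻²·s⁻²·mol·cd.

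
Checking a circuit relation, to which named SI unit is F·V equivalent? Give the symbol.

F = C/V (capacitance = charge per voltage),
    = A·s/(kg·m²·s⁻³·A⁻¹) (substituting C and V),
    = kg⁻¹·m⁻²·s⁴·A².
V = W/A (potential = power per current),
    = kg·m²·s⁻³·A⁻¹.
Combining: F·V = (kg⁻¹·m⁻²·s⁴·A²) · (kg·m²·s⁻³·A⁻¹) = s·A.
s·A is the base-SI form of the coulomb.

C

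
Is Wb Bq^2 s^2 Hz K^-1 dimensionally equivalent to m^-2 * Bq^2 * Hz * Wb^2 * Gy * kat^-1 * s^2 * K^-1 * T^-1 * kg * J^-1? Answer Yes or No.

Left side:
  Wb = kg·m²·s⁻²·A⁻¹.
  Bq = s⁻¹.
  So Bq² = s⁻².
  Hz = s⁻¹.
  Combining: Wb·Bq²·s²·Hz·K⁻¹ = (kg·m²·s⁻²·A⁻¹) · s⁻² · s² · s⁻¹ · K⁻¹ = kg·m²·s⁻³·A⁻¹·K⁻¹.
Right side:
  Bq = 1/s = s⁻¹ (activity is decays per second).
  So Bq² = s⁻².
  Hz = 1/s = s⁻¹ (frequency is cycles per second).
  Wb = V·s (flux: a volt is a weber per second),
      = kg·m²·s⁻²·A⁻¹.
  So Wb² = kg²·m⁴·s⁻⁴·A⁻².
  Gy = J/kg (absorbed dose = energy per mass),
      = m²·s⁻².
  kat = mol/s = s⁻¹·mol (catalytic activity).
  So kat⁻¹ = s·mol⁻¹.
  T = Wb/m² (flux density = flux per area),
      = kg·s⁻²·A⁻¹.
  So T⁻¹ = kg⁻¹·s²·A.
  J = N·m (work = force × distance),
      = kg·m²·s⁻².
  So J⁻¹ = kg⁻¹·m⁻²·s².
  Combining: m⁻²·Bq²·Hz·Wb²·Gy·kat⁻¹·s²·K⁻¹·T⁻¹·kg·J⁻¹ = m⁻² · s⁻² · s⁻¹ · (kg²·m⁴·s⁻⁴·A⁻²) · (m²·s⁻²) · (s·mol⁻¹) · s² · K⁻¹ · (kg⁻¹·s²·A) · kg · (kg⁻¹·m⁻²·s²) = kg·m²·s⁻²·A⁻¹·K⁻¹·mol⁻¹.
Left is kg·m²·s⁻³·A⁻¹·K⁻¹; right is kg·m²·s⁻²·A⁻¹·K⁻¹·mol⁻¹ — different.

No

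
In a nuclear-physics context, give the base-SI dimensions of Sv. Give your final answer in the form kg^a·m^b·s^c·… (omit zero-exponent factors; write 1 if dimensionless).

Sv = m²·s⁻².

m²·s⁻²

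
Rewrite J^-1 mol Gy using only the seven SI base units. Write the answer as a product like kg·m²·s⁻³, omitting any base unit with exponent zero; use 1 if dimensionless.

kg⁻¹·mol

J = N·m (work = force × distance),
    = kg·m²·s⁻².
So J⁻¹ = kg⁻¹·m⁻²·s².
Gy = J/kg (absorbed dose = energy per mass),
    = m²·s⁻².
Combining: J⁻¹·mol·Gy = (kg⁻¹·m⁻²·s²) · mol · (m²·s⁻²) = kg⁻¹·mol.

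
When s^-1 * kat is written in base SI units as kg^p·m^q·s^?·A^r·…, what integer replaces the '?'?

kat = mol/s = s⁻¹·mol (catalytic activity).
Combining: s⁻¹·kat = s⁻¹ · (s⁻¹·mol) = s⁻²·mol.
The exponent of s is -2.

-2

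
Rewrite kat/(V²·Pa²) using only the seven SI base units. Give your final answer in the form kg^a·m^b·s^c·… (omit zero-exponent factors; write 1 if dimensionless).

V = W/A (potential = power per current),
    = kg·m²·s⁻³·A⁻¹.
So V⁻² = kg⁻²·m⁻⁴·s⁶·A².
kat = mol/s = s⁻¹·mol (catalytic activity).
Pa = N/m² (pressure = force per area),
    = kg·m⁻¹·s⁻².
So Pa⁻² = kg⁻²·m²·s⁴.
Combining: V⁻²·kat·Pa⁻² = (kg⁻²·m⁻⁴·s⁶·A²) · (s⁻¹·mol) · (kg⁻²·m²·s⁴) = kg⁻⁴·m⁻²·s⁹·A²·mol.

kg⁻⁴·m⁻²·s⁹·A²·mol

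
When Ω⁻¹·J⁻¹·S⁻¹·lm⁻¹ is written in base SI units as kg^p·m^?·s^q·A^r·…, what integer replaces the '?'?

-2

Ω = V/A (resistance = voltage per current),
    = kg·m²·s⁻³·A⁻².
So Ω⁻¹ = kg⁻¹·m⁻²·s³·A².
J = N·m (work = force × distance),
    = kg·m²·s⁻².
So J⁻¹ = kg⁻¹·m⁻²·s².
S = 1/Ω (conductance is reciprocal resistance),
    = kg⁻¹·m⁻²·s³·A².
So S⁻¹ = kg·m²·s⁻³·A⁻².
lm = cd·sr = cd (luminous flux; sr is dimensionless).
So lm⁻¹ = cd⁻¹.
Combining: Ω⁻¹·J⁻¹·S⁻¹·lm⁻¹ = (kg⁻¹·m⁻²·s³·A²) · (kg⁻¹·m⁻²·s²) · (kg·m²·s⁻³·A⁻²) · cd⁻¹ = kg⁻¹·m⁻²·s²·cd⁻¹.
The exponent of m is -2.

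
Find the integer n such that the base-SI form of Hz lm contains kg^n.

0

Hz = 1/s = s⁻¹ (frequency is cycles per second).
lm = cd·sr = cd (luminous flux; sr is dimensionless).
Combining: Hz·lm = s⁻¹ · cd = s⁻¹·cd.
The exponent of kg is 0.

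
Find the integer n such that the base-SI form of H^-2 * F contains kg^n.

H = Wb/A (inductance = flux per current),
    = kg·m²·s⁻²·A⁻².
So H⁻² = kg⁻²·m⁻⁴·s⁴·A⁴.
F = C/V (capacitance = charge per voltage),
    = A·s/(kg·m²·s⁻³·A⁻¹) (substituting C and V),
    = kg⁻¹·m⁻²·s⁴·A².
Combining: H⁻²·F = (kg⁻²·m⁻⁴·s⁴·A⁴) · (kg⁻¹·m⁻²·s⁴·A²) = kg⁻³·m⁻⁶·s⁸·A⁶.
The exponent of kg is -3.

-3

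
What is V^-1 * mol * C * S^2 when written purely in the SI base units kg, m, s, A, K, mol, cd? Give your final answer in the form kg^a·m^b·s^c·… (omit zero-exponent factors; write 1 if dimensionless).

kg⁻³·m⁻⁶·s¹⁰·A⁶·mol

V = kg·m²·s⁻³·A⁻¹.
So V⁻¹ = kg⁻¹·m⁻²·s³·A.
C = s·A.
S = kg⁻¹·m⁻²·s³·A².
So S² = kg⁻²·m⁻⁴·s⁶·A⁴.
Combining: V⁻¹·mol·C·S² = (kg⁻¹·m⁻²·s³·A) · mol · (s·A) · (kg⁻²·m⁻⁴·s⁶·A⁴) = kg⁻³·m⁻⁶·s¹⁰·A⁶·mol.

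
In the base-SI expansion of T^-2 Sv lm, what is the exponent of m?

2

T = kg·s⁻²·A⁻¹.
So T⁻² = kg⁻²·s⁴·A².
Sv = m²·s⁻².
lm = cd.
Combining: T⁻²·Sv·lm = (kg⁻²·s⁴·A²) · (m²·s⁻²) · cd = kg⁻²·m²·s²·A²·cd.
The exponent of m is 2.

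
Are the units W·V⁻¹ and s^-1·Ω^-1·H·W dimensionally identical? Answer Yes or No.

Left side:
  W = J/s (power = energy per time),
      = kg·m²·s⁻³.
  V = W/A (potential = power per current),
      = kg·m²·s⁻³·A⁻¹.
  So V⁻¹ = kg⁻¹·m⁻²·s³·A.
  Combining: W·V⁻¹ = (kg·m²·s⁻³) · (kg⁻¹·m⁻²·s³·A) = A.
Right side:
  Ω = V/A (resistance = voltage per current),
      = kg·m²·s⁻³·A⁻².
  So Ω⁻¹ = kg⁻¹·m⁻²·s³·A².
  H = Wb/A (inductance = flux per current),
      = kg·m²·s⁻²·A⁻².
  W = J/s (power = energy per time),
      = kg·m²·s⁻³.
  Combining: s⁻¹·Ω⁻¹·H·W = s⁻¹ · (kg⁻¹·m⁻²·s³·A²) · (kg·m²·s⁻²·A⁻²) · (kg·m²·s⁻³) = kg·m²·s⁻³.
Left is A; right is kg·m²·s⁻³ — different.

No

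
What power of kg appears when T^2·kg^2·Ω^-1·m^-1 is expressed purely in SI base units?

T = Wb/m² (flux density = flux per area),
    = kg·s⁻²·A⁻¹.
So T² = kg²·s⁻⁴·A⁻².
Ω = V/A (resistance = voltage per current),
    = kg·m²·s⁻³·A⁻².
So Ω⁻¹ = kg⁻¹·m⁻²·s³·A².
Combining: T²·kg²·Ω⁻¹·m⁻¹ = (kg²·s⁻⁴·A⁻²) · kg² · (kg⁻¹·m⁻²·s³·A²) · m⁻¹ = kg³·m⁻³·s⁻¹.
The exponent of kg is 3.

3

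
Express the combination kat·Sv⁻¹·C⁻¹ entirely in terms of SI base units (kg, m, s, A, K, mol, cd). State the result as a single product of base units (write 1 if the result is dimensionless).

kat = mol/s = s⁻¹·mol (catalytic activity).
Sv = J/kg (equivalent dose = energy per mass),
    = m²·s⁻².
So Sv⁻¹ = m⁻²·s².
C = A·s = s·A (charge = current × time).
So C⁻¹ = s⁻¹·A⁻¹.
Combining: kat·Sv⁻¹·C⁻¹ = (s⁻¹·mol) · (m⁻²·s²) · (s⁻¹·A⁻¹) = m⁻²·A⁻¹·mol.

m⁻²·A⁻¹·mol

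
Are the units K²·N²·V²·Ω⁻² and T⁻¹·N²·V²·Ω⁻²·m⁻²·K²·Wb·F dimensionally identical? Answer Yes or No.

Left side:
  N = kg·m/s² = kg·m·s⁻² (force = mass × acceleration).
  So N² = kg²·m²·s⁻⁴.
  V = W/A (potential = power per current),
      = kg·m²·s⁻³·A⁻¹.
  So V² = kg²·m⁴·s⁻⁶·A⁻².
  Ω = V/A (resistance = voltage per current),
      = kg·m²·s⁻³·A⁻².
  So Ω⁻² = kg⁻²·m⁻⁴·s⁶·A⁴.
  Combining: K²·N²·V²·Ω⁻² = K² · (kg²·m²·s⁻⁴) · (kg²·m⁴·s⁻⁶·A⁻²) · (kg⁻²·m⁻⁴·s⁶·A⁴) = kg²·m²·s⁻⁴·A²·K².
Right side:
  T = kg·s⁻²·A⁻¹.
  So T⁻¹ = kg⁻¹·s²·A.
  N = kg·m·s⁻².
  So N² = kg²·m²·s⁻⁴.
  V = kg·m²·s⁻³·A⁻¹.
  So V² = kg²·m⁴·s⁻⁶·A⁻².
  Ω = kg·m²·s⁻³·A⁻².
  So Ω⁻² = kg⁻²·m⁻⁴·s⁶·A⁴.
  Wb = kg·m²·s⁻²·A⁻¹.
  F = kg⁻¹·m⁻²·s⁴·A².
  Combining: T⁻¹·N²·V²·Ω⁻²·m⁻²·K²·Wb·F = (kg⁻¹·s²·A) · (kg²·m²·s⁻⁴) · (kg²·m⁴·s⁻⁶·A⁻²) · (kg⁻²·m⁻⁴·s⁶·A⁴) · m⁻² · K² · (kg·m²·s⁻²·A⁻¹) · (kg⁻¹·m⁻²·s⁴·A²) = kg·A⁴·K².
Left is kg²·m²·s⁻⁴·A²·K²; right is kg·A⁴·K² — different.

No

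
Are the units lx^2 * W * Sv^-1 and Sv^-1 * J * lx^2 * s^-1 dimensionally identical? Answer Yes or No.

Left side:
  lx = lm/m² (illuminance = luminous flux per area),
      = m⁻²·cd.
  So lx² = m⁻⁴·cd².
  W = J/s (power = energy per time),
      = kg·m²·s⁻³.
  Sv = J/kg (equivalent dose = energy per mass),
      = m²·s⁻².
  So Sv⁻¹ = m⁻²·s².
  Combining: lx²·W·Sv⁻¹ = (m⁻⁴·cd²) · (kg·m²·s⁻³) · (m⁻²·s²) = kg·m⁻⁴·s⁻¹·cd².
Right side:
  Sv = J/kg (equivalent dose = energy per mass),
      = m²·s⁻².
  So Sv⁻¹ = m⁻²·s².
  J = N·m (work = force × distance),
      = kg·m²·s⁻².
  lx = lm/m² (illuminance = luminous flux per area),
      = m⁻²·cd.
  So lx² = m⁻⁴·cd².
  Combining: Sv⁻¹·J·lx²·s⁻¹ = (m⁻²·s²) · (kg·m²·s⁻²) · (m⁻⁴·cd²) · s⁻¹ = kg·m⁻⁴·s⁻¹·cd².
Both reduce to kg·m⁻⁴·s⁻¹·cd².

Yes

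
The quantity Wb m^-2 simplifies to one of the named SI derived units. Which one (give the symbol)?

Wb = kg·m²·s⁻²·A⁻¹.
Combining: Wb·m⁻² = (kg·m²·s⁻²·A⁻¹) · m⁻² = kg·s⁻²·A⁻¹.
kg·s⁻²·A⁻¹ is the base-SI form of the tesla.

T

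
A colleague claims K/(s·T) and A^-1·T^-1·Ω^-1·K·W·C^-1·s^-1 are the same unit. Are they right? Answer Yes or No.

Left side:
  T = kg·s⁻²·A⁻¹.
  So T⁻¹ = kg⁻¹·s²·A.
  Combining: s⁻¹·K·T⁻¹ = s⁻¹ · K · (kg⁻¹·s²·A) = kg⁻¹·s·A·K.
Right side:
  T = Wb/m² (flux density = flux per area),
      = kg·s⁻²·A⁻¹.
  So T⁻¹ = kg⁻¹·s²·A.
  Ω = V/A (resistance = voltage per current),
      = kg·m²·s⁻³·A⁻².
  So Ω⁻¹ = kg⁻¹·m⁻²·s³·A².
  W = J/s (power = energy per time),
      = kg·m²·s⁻³.
  C = A·s = s·A (charge = current × time).
  So C⁻¹ = s⁻¹·A⁻¹.
  Combining: A⁻¹·T⁻¹·Ω⁻¹·K·W·C⁻¹·s⁻¹ = A⁻¹ · (kg⁻¹·s²·A) · (kg⁻¹·m⁻²·s³·A²) · K · (kg·m²·s⁻³) · (s⁻¹·A⁻¹) · s⁻¹ = kg⁻¹·A·K.
Left is kg⁻¹·s·A·K; right is kg⁻¹·A·K — different.

No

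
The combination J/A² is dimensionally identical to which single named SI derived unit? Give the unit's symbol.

H

J = N·m (work = force × distance),
    = kg·m²·s⁻².
Combining: A⁻²·J = A⁻² · (kg·m²·s⁻²) = kg·m²·s⁻²·A⁻².
kg·m²·s⁻²·A⁻² is the base-SI form of the henry.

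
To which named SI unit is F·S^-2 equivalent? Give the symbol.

H

F = kg⁻¹·m⁻²·s⁴·A².
S = kg⁻¹·m⁻²·s³·A².
So S⁻² = kg²·m⁴·s⁻⁶·A⁻⁴.
Combining: F·S⁻² = (kg⁻¹·m⁻²·s⁴·A²) · (kg²·m⁴·s⁻⁶·A⁻⁴) = kg·m²·s⁻²·A⁻².
kg·m²·s⁻²·A⁻² is the base-SI form of the henry.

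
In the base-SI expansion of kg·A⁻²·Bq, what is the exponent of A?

-2

Bq = s⁻¹.
Combining: kg·A⁻²·Bq = kg · A⁻² · s⁻¹ = kg·s⁻¹·A⁻².
The exponent of A is -2.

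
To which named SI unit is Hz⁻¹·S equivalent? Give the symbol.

F

Hz = 1/s = s⁻¹ (frequency is cycles per second).
So Hz⁻¹ = s.
S = 1/Ω (conductance is reciprocal resistance),
    = kg⁻¹·m⁻²·s³·A².
Combining: Hz⁻¹·S = s · (kg⁻¹·m⁻²·s³·A²) = kg⁻¹·m⁻²·s⁴·A².
kg⁻¹·m⁻²·s⁴·A² is the base-SI form of the farad.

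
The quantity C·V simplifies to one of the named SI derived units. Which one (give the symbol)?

C = s·A.
V = kg·m²·s⁻³·A⁻¹.
Combining: C·V = (s·A) · (kg·m²·s⁻³·A⁻¹) = kg·m²·s⁻².
kg·m²·s⁻² is the base-SI form of the joule.

J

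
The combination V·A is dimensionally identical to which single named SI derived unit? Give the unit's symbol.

W

V = kg·m²·s⁻³·A⁻¹.
Combining: V·A = (kg·m²·s⁻³·A⁻¹) · A = kg·m²·s⁻³.
kg·m²·s⁻³ is the base-SI form of the watt.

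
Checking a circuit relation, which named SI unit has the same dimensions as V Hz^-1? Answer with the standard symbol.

V = W/A (potential = power per current),
    = kg·m²·s⁻³·A⁻¹.
Hz = 1/s = s⁻¹ (frequency is cycles per second).
So Hz⁻¹ = s.
Combining: V·Hz⁻¹ = (kg·m²·s⁻³·A⁻¹) · s = kg·m²·s⁻²·A⁻¹.
kg·m²·s⁻²·A⁻¹ is the base-SI form of the weber.

Wb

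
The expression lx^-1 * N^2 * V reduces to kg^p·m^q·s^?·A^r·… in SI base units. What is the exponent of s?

lx = m⁻²·cd.
So lx⁻¹ = m²·cd⁻¹.
N = kg·m·s⁻².
So N² = kg²·m²·s⁻⁴.
V = kg·m²·s⁻³·A⁻¹.
Combining: lx⁻¹·N²·V = (m²·cd⁻¹) · (kg²·m²·s⁻⁴) · (kg·m²·s⁻³·A⁻¹) = kg³·m⁶·s⁻⁷·A⁻¹·cd⁻¹.
The exponent of s is -7.

-7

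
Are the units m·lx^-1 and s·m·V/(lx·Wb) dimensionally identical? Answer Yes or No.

Left side:
  lx = m⁻²·cd.
  So lx⁻¹ = m²·cd⁻¹.
  Combining: m·lx⁻¹ = m · (m²·cd⁻¹) = m³·cd⁻¹.
Right side:
  lx = m⁻²·cd.
  So lx⁻¹ = m²·cd⁻¹.
  Wb = kg·m²·s⁻²·A⁻¹.
  So Wb⁻¹ = kg⁻¹·m⁻²·s²·A.
  V = kg·m²·s⁻³·A⁻¹.
  Combining: lx⁻¹·Wb⁻¹·s·m·V = (m²·cd⁻¹) · (kg⁻¹·m⁻²·s²·A) · s · m · (kg·m²·s⁻³·A⁻¹) = m³·cd⁻¹.
Both reduce to m³·cd⁻¹.

Yes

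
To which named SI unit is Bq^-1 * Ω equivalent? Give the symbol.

Bq = 1/s = s⁻¹ (activity is decays per second).
So Bq⁻¹ = s.
Ω = V/A (resistance = voltage per current),
    = kg·m²·s⁻³·A⁻².
Combining: Bq⁻¹·Ω = s · (kg·m²·s⁻³·A⁻²) = kg·m²·s⁻²·A⁻².
kg·m²·s⁻²·A⁻² is the base-SI form of the henry.

H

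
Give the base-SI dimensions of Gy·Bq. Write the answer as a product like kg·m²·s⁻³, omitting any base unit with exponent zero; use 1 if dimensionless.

Gy = m²·s⁻².
Bq = s⁻¹.
Combining: Gy·Bq = (m²·s⁻²) · s⁻¹ = m²·s⁻³.

m²·s⁻³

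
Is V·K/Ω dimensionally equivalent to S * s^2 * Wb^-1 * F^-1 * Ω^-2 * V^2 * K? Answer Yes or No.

No

Left side:
  V = W/A (potential = power per current),
      = kg·m²·s⁻³·A⁻¹.
  Ω = V/A (resistance = voltage per current),
      = kg·m²·s⁻³·A⁻².
  So Ω⁻¹ = kg⁻¹·m⁻²·s³·A².
  Combining: V·K·Ω⁻¹ = (kg·m²·s⁻³·A⁻¹) · K · (kg⁻¹·m⁻²·s³·A²) = A·K.
Right side:
  S = 1/Ω (conductance is reciprocal resistance),
      = kg⁻¹·m⁻²·s³·A².
  Wb = V·s (flux: a volt is a weber per second),
      = kg·m²·s⁻²·A⁻¹.
  So Wb⁻¹ = kg⁻¹·m⁻²·s²·A.
  F = C/V (capacitance = charge per voltage),
      = A·s/(kg·m²·s⁻³·A⁻¹) (substituting C and V),
      = kg⁻¹·m⁻²·s⁴·A².
  So F⁻¹ = kg·m²·s⁻⁴·A⁻².
  Ω = V/A (resistance = voltage per current),
      = kg·m²·s⁻³·A⁻².
  So Ω⁻² = kg⁻²·m⁻⁴·s⁶·A⁴.
  V = W/A (potential = power per current),
      = kg·m²·s⁻³·A⁻¹.
  So V² = kg²·m⁴·s⁻⁶·A⁻².
  Combining: S·s²·Wb⁻¹·F⁻¹·Ω⁻²·V²·K = (kg⁻¹·m⁻²·s³·A²) · s² · (kg⁻¹·m⁻²·s²·A) · (kg·m²·s⁻⁴·A⁻²) · (kg⁻²·m⁻⁴·s⁶·A⁴) · (kg²·m⁴·s⁻⁶·A⁻²) · K = kg⁻¹·m⁻²·s³·A³·K.
Left is A·K; right is kg⁻¹·m⁻²·s³·A³·K — different.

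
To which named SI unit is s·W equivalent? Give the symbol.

J

W = J/s (power = energy per time),
    = kg·m²·s⁻³.
Combining: s·W = s · (kg·m²·s⁻³) = kg·m²·s⁻².
kg·m²·s⁻² is the base-SI form of the joule.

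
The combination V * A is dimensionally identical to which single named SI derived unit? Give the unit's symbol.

W

V = W/A (potential = power per current),
    = kg·m²·s⁻³·A⁻¹.
Combining: V·A = (kg·m²·s⁻³·A⁻¹) · A = kg·m²·s⁻³.
kg·m²·s⁻³ is the base-SI form of the watt.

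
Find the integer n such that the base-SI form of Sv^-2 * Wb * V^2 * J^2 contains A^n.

-3

Sv = m²·s⁻².
So Sv⁻² = m⁻⁴·s⁴.
Wb = kg·m²·s⁻²·A⁻¹.
V = kg·m²·s⁻³·A⁻¹.
So V² = kg²·m⁴·s⁻⁶·A⁻².
J = kg·m²·s⁻².
So J² = kg²·m⁴·s⁻⁴.
Combining: Sv⁻²·Wb·V²·J² = (m⁻⁴·s⁴) · (kg·m²·s⁻²·A⁻¹) · (kg²·m⁴·s⁻⁶·A⁻²) · (kg²·m⁴·s⁻⁴) = kg⁵·m⁶·s⁻⁸·A⁻³.
The exponent of A is -3.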